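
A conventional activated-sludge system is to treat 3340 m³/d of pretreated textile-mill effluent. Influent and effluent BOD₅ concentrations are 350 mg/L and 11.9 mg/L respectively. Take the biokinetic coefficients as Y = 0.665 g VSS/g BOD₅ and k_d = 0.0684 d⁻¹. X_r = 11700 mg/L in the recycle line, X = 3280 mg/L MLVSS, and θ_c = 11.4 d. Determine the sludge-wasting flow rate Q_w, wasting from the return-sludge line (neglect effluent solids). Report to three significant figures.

Q_w ≈ 36.1 m³/d

Rearranging the biomass balance for a CMAS with decay, V = Y·Q·ΔS·θ_c / [X·(1+k_d θ_c)] = 0.665 × 3340 × (350 − 11.9) × 11.4 / [3280 × (1 + 0.0684 × 11.4)] = 8.56×10^6 / 5838 = 1467 m³.
Wasting from the return line (neglecting effluent solids): Q_w = V·X / (θ_c·X_r) = 1467 × 3280 / (11.4 × 11700) = 36.06 m³/d.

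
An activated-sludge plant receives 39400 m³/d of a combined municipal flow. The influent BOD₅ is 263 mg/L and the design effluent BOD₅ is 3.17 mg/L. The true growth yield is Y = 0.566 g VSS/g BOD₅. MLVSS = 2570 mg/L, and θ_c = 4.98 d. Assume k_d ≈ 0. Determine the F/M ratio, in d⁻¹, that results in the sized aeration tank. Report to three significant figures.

Biomass mass balance (decay neglected): V·X = Y·Q·(S₀ − S)·θ_c, so V = 0.566 × 39400 × (263 − 3.17) × 4.98 / 2570 = 11228 m³.
F/M = Q·S₀ / (V·X) = 39400 × 263 / (11228 × 2570) = 0.3591 g BOD₅·(g VSS·d)⁻¹.

F/M ≈ 0.359 d⁻¹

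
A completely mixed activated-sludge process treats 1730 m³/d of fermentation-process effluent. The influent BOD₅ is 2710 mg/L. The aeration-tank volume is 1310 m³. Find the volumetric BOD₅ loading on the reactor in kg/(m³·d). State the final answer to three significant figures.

L_v = Q S₀ / V = 1730 × 2710 × 10⁻³ / 1310 = 3.579 kg/(m³·d).

L_v ≈ 3.58 kg BOD₅/(m³·d)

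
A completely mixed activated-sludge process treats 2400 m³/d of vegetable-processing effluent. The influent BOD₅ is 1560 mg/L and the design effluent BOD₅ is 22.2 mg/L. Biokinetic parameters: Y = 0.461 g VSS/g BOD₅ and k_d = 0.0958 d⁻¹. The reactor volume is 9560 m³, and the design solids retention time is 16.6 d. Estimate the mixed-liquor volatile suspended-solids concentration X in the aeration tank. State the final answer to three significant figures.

From V·X·(1 + k_d·θ_c) = Y·Q·(S₀ − S)·θ_c: X = 0.461 × 2400 × (1560 − 22.2) × 16.6 / [9560 × (1 + 0.0958 × 16.6)] = 1141 mg/L.

X ≈ 1140 mg/L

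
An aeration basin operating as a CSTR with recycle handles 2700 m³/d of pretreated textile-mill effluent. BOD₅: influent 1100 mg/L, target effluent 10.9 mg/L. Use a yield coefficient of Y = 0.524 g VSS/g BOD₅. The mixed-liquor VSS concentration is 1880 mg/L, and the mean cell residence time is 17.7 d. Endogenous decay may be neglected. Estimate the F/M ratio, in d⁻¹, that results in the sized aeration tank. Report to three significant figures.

F/M ≈ 0.109 d⁻¹

Biomass mass balance (decay neglected): V·X = Y·Q·(S₀ − S)·θ_c, so V = 0.524 × 2700 × (1100 − 10.9) × 17.7 / 1880 = 14507 m³.
F/M = applied load / biomass = Q·S₀/(V·X) = 2700 × 1100 / (14507 × 1880) = 0.1089 d⁻¹.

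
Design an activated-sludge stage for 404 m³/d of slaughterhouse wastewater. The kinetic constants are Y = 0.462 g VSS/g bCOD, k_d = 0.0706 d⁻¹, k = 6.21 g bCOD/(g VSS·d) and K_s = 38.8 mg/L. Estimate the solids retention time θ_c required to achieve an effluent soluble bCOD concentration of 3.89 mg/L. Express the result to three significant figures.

θ_c ≈ 5.24 d

From 1/θ_c = Y·k·S/(K_s + S) − k_d: Y·k·S/(K_s+S) = 0.462 × 6.21 × 3.89 / (38.8 + 3.89) = 0.2614 d⁻¹.
Then 1/θ_c = μ − k_d = 0.2614 − 0.0706 = 0.1908 d⁻¹, giving θ_c = 5.240 d.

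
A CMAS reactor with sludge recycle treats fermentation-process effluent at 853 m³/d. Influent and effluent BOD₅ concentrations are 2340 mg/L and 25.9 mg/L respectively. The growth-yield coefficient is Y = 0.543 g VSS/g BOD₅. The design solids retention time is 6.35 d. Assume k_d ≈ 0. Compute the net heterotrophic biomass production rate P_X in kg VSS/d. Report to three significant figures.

P_X ≈ 1070 kg VSS/d

Since k_d ≈ 0, Y_obs = Y = 0.543 g VSS/g BOD₅.
Mass of BOD₅ removed per day: Q(S₀ − S) = 853 × 2314 g/m³ = 1974 kg/d.
So the net sludge growth is P_X = 0.5430 × 1974 = 1072 kg VSS/d.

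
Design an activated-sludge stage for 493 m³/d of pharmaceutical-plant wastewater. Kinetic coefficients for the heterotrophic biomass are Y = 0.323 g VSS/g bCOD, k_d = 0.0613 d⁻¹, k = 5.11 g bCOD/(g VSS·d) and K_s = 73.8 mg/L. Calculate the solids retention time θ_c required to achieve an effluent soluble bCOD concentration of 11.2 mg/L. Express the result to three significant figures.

θ_c ≈ 6.40 d

Specific growth rate at S = 11.2 mg/L: μ = YkS/(K_s+S) = 0.323·5.11·11.2/(73.8+11.2) = 0.2175 d⁻¹.
1/θ_c = 0.2175 − 0.0613 = 0.1562 d⁻¹, so θ_c = 6.403 d.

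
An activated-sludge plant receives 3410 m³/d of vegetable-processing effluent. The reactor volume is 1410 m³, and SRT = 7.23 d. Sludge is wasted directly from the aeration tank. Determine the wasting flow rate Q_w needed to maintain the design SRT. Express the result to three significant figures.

Wasting from the aeration tank: Q_w = V / θ_c = 1410 / 7.23 = 195.0 m³/d.

Q_w ≈ 195 m³/d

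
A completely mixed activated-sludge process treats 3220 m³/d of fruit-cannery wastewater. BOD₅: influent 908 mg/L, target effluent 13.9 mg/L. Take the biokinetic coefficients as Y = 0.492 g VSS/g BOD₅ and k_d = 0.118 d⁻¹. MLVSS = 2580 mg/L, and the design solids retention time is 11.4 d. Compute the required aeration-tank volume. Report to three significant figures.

Rearranging the biomass balance for a CMAS with decay, V = Y·Q·ΔS·θ_c / [X·(1+k_d θ_c)] = 0.492 × 3220 × (908 − 13.9) × 11.4 / [2580 × (1 + 0.118 × 11.4)] = 1.61×10^7 / 6051 = 2669 m³.

V ≈ 2670 m³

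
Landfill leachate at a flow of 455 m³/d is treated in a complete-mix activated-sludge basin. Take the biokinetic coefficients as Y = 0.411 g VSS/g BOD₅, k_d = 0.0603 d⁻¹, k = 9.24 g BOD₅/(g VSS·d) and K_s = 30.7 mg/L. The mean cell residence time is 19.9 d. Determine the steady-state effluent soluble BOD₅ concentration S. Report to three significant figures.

For a completely mixed reactor with recycle the Lawrence–McCarty relation gives S = K_s·(1 + k_d·θ_c) / [θ_c·(Y·k − k_d) − 1] = 30.7 × (1 + 0.0603 × 19.9) / [19.9 × (0.411 × 9.24 − 0.0603) − 1] = 67.54 / 73.37 = 0.9205 mg/L.

S ≈ 0.920 mg/L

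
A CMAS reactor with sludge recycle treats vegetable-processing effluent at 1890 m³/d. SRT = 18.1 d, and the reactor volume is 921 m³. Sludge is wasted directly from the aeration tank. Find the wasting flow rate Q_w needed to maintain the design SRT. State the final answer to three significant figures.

Wasting from the aeration tank: Q_w = V / θ_c = 921.0 / 18.1 = 50.88 m³/d.

Q_w ≈ 50.9 m³/d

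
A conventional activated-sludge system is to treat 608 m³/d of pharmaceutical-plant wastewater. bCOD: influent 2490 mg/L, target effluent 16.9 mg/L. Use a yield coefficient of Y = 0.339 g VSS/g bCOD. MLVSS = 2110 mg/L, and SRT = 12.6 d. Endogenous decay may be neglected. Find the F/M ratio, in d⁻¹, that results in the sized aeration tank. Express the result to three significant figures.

F/M ≈ 0.236 d⁻¹

V·X = Y·Q·ΔS·θ_c gives V = 0.339 × 608 × (2490 − 16.9) × 12.6 / 2110 = 3044 m³.
F/M = applied load / biomass = Q·S₀/(V·X) = 608 × 2490 / (3044 × 2110) = 0.2357 d⁻¹.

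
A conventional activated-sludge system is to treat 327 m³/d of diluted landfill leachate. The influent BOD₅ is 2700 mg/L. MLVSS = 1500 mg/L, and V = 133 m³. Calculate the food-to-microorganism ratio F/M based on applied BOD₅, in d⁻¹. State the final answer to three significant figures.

Food-to-microorganism ratio F/M = Q S₀ / (V X) = 327 × 2700 / (133.0 × 1500) = 4.426 d⁻¹.

F/M ≈ 4.43 d⁻¹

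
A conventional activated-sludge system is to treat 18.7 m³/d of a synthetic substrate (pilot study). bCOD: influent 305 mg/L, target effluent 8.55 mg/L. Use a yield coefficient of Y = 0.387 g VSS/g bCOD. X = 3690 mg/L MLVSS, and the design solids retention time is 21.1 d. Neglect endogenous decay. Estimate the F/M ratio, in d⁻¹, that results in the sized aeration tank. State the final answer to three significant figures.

V·X = Y·Q·ΔS·θ_c gives V = 0.387 × 18.7 × (305 − 8.55) × 21.1 / 3690 = 12.27 m³.
F/M = Q·S₀ / (V·X) = 18.7 × 305 / (12.27 × 3690) = 0.1260 g bCOD·(g VSS·d)⁻¹.

F/M ≈ 0.126 d⁻¹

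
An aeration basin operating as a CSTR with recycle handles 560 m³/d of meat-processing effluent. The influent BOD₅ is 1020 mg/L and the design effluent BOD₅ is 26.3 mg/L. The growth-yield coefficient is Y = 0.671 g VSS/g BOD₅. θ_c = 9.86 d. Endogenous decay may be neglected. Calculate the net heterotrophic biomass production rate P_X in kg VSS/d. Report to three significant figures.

With endogenous decay neglected, the observed yield equals the true yield: Y_obs = Y = 0.671 g VSS/g BOD₅.
ΔS = 1020 − 26.3 = 993.7 mg/L, so the substrate removal rate is 560 × 993.7/1000 = 556.5 kg BOD₅/d.
Biomass produced: P_X = Y_obs·Q·ΔS = 0.6710 × 556.5 ≈ 373.4 kg VSS/d.

P_X ≈ 373 kg VSS/d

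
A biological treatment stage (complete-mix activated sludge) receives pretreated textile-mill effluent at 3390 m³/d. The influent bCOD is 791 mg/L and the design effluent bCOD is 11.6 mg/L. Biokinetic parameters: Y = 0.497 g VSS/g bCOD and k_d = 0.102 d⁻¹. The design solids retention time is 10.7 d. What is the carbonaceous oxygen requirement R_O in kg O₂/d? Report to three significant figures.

Y_obs = Y / (1 + k_d θ_c) = 0.497 / (1 + 0.102 × 10.7) = 0.497 / 2.091 = 0.2376.
Mass of bCOD removed per day: Q(S₀ − S) = 3390 × 779.4 g/m³ = 2642 kg/d.
P_X = Y_obs·Q·(S₀ − S) = 0.2376 × 2642 = 627.9 kg VSS/d.
R_O = Q·(S₀ − S) − 1.42·P_X = 2642 − 1.42 × 627.9 = 1751 kg O₂/d.

R_O ≈ 1750 kg O₂/d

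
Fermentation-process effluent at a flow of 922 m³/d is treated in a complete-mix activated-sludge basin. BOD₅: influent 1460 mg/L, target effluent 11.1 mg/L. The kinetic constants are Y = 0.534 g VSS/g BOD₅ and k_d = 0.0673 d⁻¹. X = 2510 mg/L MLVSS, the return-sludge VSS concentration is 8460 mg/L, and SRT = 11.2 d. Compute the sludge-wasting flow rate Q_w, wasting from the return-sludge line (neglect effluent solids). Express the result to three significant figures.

Q_w ≈ 48.1 m³/d

Rearranging the biomass balance for a CMAS with decay, V = Y·Q·ΔS·θ_c / [X·(1+k_d θ_c)] = 0.534 × 922 × (1460 − 11.1) × 11.2 / [2510 × (1 + 0.0673 × 11.2)] = 7.99×10^6 / 4402 = 1815 m³.
Wasting from the return line (neglecting effluent solids): Q_w = V·X / (θ_c·X_r) = 1815 × 2510 / (11.2 × 8460) = 48.08 m³/d.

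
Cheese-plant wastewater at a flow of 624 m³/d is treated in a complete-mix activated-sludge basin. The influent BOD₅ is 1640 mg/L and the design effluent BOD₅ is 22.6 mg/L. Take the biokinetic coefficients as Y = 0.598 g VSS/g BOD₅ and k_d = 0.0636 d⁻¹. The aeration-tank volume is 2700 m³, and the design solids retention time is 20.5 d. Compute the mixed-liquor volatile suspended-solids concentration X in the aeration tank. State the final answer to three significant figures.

X ≈ 1990 mg/L

Solving the biomass balance for X: X = Y Q (S₀−S) θ_c / [V (1+k_d θ_c)] = 0.598 × 624 × (1640 − 22.6) × 20.5 / [2700 × (1 + 0.0636 × 20.5)] = 1989 mg/L.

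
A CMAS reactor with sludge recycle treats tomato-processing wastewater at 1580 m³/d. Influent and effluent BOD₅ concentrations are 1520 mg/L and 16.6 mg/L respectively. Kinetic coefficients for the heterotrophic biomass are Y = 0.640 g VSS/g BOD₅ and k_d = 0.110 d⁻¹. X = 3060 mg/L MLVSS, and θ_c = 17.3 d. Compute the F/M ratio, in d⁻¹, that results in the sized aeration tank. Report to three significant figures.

F/M ≈ 0.265 d⁻¹

From the SRT design equation V = Y Q (S₀−S) θ_c / [X (1 + k_d θ_c)] = 0.640 × 1580 × (1520 − 16.6) × 17.3 / [3060 × (1 + 0.110 × 17.3)] = 2.63×10^7 / 8883 = 2961 m³.
F/M = applied load / biomass = Q·S₀/(V·X) = 1580 × 1520 / (2961 × 3060) = 0.2651 d⁻¹.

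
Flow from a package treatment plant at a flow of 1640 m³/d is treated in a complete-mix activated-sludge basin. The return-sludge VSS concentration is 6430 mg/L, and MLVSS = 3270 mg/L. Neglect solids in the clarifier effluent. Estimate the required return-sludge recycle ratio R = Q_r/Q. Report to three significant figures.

R ≈ 1.03

Solids balance on the clarifier gives (1+R)X = R·X_r, so R = X/(X_r − X) = 3270 / (6430 − 3270) = 1.035.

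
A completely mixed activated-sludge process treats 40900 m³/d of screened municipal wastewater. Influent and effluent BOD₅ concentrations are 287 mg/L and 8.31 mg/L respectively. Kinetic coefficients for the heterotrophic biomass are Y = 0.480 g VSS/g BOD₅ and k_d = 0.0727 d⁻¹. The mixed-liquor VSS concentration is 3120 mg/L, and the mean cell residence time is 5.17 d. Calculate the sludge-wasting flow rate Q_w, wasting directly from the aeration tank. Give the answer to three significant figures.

Steady-state biomass mass balance: V·X·(1 + k_d·θ_c) = Y·Q·(S₀ − S)·θ_c, so V = 0.480 × 40900 × (287 − 8.31) × 5.17 / [3120 × (1 + 0.0727 × 5.17)] = 2.83×10^7 / 4293 = 6589 m³.
Wasting from the aeration tank: Q_w = V / θ_c = 6589 / 5.17 = 1275 m³/d.

Q_w ≈ 1270 m³/d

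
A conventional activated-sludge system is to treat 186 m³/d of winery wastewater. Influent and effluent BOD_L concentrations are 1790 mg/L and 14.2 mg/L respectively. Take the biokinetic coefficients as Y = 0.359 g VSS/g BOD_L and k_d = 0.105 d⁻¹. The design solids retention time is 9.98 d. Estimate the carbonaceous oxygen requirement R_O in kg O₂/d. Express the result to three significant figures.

Correct the yield for decay: Y_obs = Y/(1 + k_d θ_c) = 0.359 / (1 + 0.105 × 9.98) = 0.359 / 2.048 = 0.1753.
Substrate removed = Q·(S₀ − S) = 186 m³/d × (1790 − 14.2) g/m³ = 3.3×10^5 g/d = 330.3 kg/d.
Net sludge production P_X = 0.1753 × 330.3 = 57.90 kg VSS/d.
Carbonaceous O₂ demand = substrate oxidised − cell-mass equivalent = 330.3 − 1.42 × 57.90 = 248.1 kg O₂/d.

R_O ≈ 248 kg O₂/d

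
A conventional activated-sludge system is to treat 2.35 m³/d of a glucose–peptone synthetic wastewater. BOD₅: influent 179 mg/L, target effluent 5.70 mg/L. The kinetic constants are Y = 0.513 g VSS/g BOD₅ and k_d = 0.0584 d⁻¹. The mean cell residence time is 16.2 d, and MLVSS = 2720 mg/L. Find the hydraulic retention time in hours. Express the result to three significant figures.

Steady-state biomass mass balance: V·X·(1 + k_d·θ_c) = Y·Q·(S₀ − S)·θ_c, so V = 0.513 × 2.35 × (179 − 5.70) × 16.2 / [2720 × (1 + 0.0584 × 16.2)] = 3.38×10^3 / 5293 = 0.6394 m³.
Hydraulic retention time τ = V/Q = 0.6394 / 2.35 = 0.2721 d = 6.530 h.

τ ≈ 6.53 h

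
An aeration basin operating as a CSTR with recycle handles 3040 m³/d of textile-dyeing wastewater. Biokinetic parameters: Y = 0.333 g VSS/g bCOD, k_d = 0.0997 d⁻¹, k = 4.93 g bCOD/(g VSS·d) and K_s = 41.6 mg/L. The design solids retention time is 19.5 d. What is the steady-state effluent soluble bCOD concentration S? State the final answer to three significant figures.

From the Monod/SRT balance for a CMAS, S = K_s·(1+k_d θ_c)/[θ_c·(Y k − k_d) − 1] = 41.6 × (1 + 0.0997 × 19.5) / [19.5 × (0.333 × 4.93 − 0.0997) − 1] = 122.5 / 29.07 = 4.213 mg/L.

S ≈ 4.21 mg/L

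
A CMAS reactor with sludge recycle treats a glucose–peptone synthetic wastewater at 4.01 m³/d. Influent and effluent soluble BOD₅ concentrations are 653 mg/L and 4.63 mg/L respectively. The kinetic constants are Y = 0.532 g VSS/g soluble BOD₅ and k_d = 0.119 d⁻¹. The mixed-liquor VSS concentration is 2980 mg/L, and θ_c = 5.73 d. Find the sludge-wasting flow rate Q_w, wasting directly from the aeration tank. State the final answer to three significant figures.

From the SRT design equation V = Y Q (S₀−S) θ_c / [X (1 + k_d θ_c)] = 0.532 × 4.01 × (653 − 4.63) × 5.73 / [2980 × (1 + 0.119 × 5.73)] = 7.93×10^3 / 5012 = 1.581 m³.
Wasting from the aeration tank: Q_w = V / θ_c = 1.581 / 5.73 = 0.2760 m³/d.

Q_w ≈ 0.276 m³/d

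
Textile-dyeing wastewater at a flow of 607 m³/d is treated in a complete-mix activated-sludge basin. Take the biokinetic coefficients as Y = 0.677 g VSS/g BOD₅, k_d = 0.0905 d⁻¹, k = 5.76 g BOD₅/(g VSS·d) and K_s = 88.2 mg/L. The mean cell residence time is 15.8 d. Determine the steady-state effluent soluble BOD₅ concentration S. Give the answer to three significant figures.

Effluent substrate depends only on kinetics and SRT: S = K_s(1 + k_d θ_c) / [θ_c(Yk − k_d) − 1] = 88.2 × (1 + 0.0905 × 15.8) / [15.8 × (0.677 × 5.76 − 0.0905) − 1] = 214.3 / 59.18 = 3.621 mg/L.

S ≈ 3.62 mg/L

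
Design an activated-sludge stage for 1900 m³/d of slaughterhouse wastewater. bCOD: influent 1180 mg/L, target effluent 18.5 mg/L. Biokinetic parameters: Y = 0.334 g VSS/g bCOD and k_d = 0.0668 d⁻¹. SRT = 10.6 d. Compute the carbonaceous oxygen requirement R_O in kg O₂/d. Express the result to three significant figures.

Observed yield with endogenous decay: Y_obs = Y / (1 + k_d·θ_c) = 0.334 / (1 + 0.0668 × 10.6) = 0.334 / 1.708 = 0.1955 g VSS/g bCOD.
Q·(S₀ − S) = 1900 × (1180 − 18.5) × 10⁻³ = 2207 kg/d removed.
Biomass synthesised: P_X = Y_obs × 2207 = 431.5 kg VSS/d.
R_O = Q·ΔS − 1.42 P_X = 2207 − 612.8 = 1594 kg O₂/d.

R_O ≈ 1590 kg O₂/d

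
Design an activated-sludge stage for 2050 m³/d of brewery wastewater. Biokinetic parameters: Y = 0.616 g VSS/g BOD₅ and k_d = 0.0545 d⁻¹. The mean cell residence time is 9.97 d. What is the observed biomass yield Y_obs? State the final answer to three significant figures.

Y_obs ≈ 0.399 g VSS/g BOD₅

Correct the yield for decay: Y_obs = Y/(1 + k_d θ_c) = 0.616 / (1 + 0.0545 × 9.97) = 0.616 / 1.543 = 0.3991.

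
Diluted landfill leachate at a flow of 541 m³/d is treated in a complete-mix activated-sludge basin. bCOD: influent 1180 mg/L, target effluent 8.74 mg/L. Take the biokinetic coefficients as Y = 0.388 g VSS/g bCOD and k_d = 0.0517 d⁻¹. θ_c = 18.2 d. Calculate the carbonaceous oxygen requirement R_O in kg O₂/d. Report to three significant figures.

R_O ≈ 454 kg O₂/d

Correct the yield for decay: Y_obs = Y/(1 + k_d θ_c) = 0.388 / (1 + 0.0517 × 18.2) = 0.388 / 1.941 = 0.1999.
ΔS = 1180 − 8.74 = 1171 mg/L, so the substrate removal rate is 541 × 1171/1000 = 633.7 kg bCOD/d.
Biomass synthesised: P_X = Y_obs × 633.7 = 126.7 kg VSS/d.
Carbonaceous O₂ demand = substrate oxidised − cell-mass equivalent = 633.7 − 1.42 × 126.7 = 453.8 kg O₂/d.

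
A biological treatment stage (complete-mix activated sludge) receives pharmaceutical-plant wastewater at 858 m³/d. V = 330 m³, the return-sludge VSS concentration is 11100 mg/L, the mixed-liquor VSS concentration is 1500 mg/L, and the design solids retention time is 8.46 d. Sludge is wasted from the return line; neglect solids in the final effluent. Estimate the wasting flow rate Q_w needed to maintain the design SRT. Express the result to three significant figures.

Wasting from the return line (neglecting effluent solids): Q_w = V·X / (θ_c·X_r) = 330.0 × 1500 / (8.46 × 11100) = 5.271 m³/d.

Q_w ≈ 5.27 m³/d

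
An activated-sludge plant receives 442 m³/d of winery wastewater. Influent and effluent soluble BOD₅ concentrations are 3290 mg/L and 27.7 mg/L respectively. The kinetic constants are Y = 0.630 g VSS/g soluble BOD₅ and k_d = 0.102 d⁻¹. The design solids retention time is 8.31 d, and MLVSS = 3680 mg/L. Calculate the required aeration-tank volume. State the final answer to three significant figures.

V ≈ 1110 m³

From the SRT design equation V = Y Q (S₀−S) θ_c / [X (1 + k_d θ_c)] = 0.630 × 442 × (3290 − 27.7) × 8.31 / [3680 × (1 + 0.102 × 8.31)] = 7.55×10^6 / 6799 = 1110 m³.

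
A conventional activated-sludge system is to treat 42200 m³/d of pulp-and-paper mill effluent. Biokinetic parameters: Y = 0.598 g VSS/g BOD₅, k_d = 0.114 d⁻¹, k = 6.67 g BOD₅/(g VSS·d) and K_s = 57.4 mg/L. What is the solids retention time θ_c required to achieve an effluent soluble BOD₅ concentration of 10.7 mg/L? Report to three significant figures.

θ_c ≈ 1.95 d

At the target effluent, Y k S/(K_s+S) = 0.598×6.67×10.7/68.10 = 0.6267 d⁻¹.
θ_c = 1/(μ − k_d) = 1/(0.6267 − 0.114) = 1/0.5127 = 1.950 d.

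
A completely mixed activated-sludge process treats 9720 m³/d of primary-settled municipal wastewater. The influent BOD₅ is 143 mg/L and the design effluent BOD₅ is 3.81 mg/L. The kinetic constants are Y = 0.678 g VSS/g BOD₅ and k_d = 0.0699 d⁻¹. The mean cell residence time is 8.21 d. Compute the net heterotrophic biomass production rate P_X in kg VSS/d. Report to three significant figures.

Observed yield with endogenous decay: Y_obs = Y / (1 + k_d·θ_c) = 0.678 / (1 + 0.0699 × 8.21) = 0.678 / 1.574 = 0.4308 g VSS/g BOD₅.
ΔS = 143 − 3.81 = 139.2 mg/L, so the substrate removal rate is 9720 × 139.2/1000 = 1353 kg BOD₅/d.
Biomass produced: P_X = Y_obs·Q·ΔS = 0.4308 × 1353 ≈ 582.8 kg VSS/d.

P_X ≈ 583 kg VSS/d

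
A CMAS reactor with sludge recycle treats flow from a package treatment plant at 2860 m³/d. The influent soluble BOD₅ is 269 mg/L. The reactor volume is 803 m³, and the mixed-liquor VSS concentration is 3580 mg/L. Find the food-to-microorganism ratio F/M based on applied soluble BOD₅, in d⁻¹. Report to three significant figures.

F/M = Q·S₀ / (V·X) = 2860 × 269 / (803.0 × 3580) = 0.2676 g soluble BOD₅·(g VSS·d)⁻¹.

F/M ≈ 0.268 d⁻¹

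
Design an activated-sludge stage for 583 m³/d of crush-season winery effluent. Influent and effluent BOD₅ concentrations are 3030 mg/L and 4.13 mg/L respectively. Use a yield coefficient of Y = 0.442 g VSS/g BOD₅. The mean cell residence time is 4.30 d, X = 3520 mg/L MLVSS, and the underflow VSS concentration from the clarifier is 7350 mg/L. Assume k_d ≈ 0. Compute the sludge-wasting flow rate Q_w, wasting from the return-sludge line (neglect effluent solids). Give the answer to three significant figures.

Q_w ≈ 106 m³/d

With k_d = 0 the design equation reduces to V = Y Q (S₀−S) θ_c / X = 0.442 × 583 × (3030 − 4.13) × 4.30 / 3520 = 952.5 m³.
Q_w = (V·X)/(θ_c X_r) = 952.5 × 3520 / (4.30 × 7350) = 106.1 m³/d.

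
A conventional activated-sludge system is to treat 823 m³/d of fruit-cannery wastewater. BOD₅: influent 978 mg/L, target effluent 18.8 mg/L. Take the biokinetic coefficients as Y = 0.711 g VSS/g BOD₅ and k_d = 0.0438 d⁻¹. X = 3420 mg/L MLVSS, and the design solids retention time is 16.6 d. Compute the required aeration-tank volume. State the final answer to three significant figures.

Rearranging the biomass balance for a CMAS with decay, V = Y·Q·ΔS·θ_c / [X·(1+k_d θ_c)] = 0.711 × 823 × (978 − 18.8) × 16.6 / [3420 × (1 + 0.0438 × 16.6)] = 9.32×10^6 / 5907 = 1577 m³.

V ≈ 1580 m³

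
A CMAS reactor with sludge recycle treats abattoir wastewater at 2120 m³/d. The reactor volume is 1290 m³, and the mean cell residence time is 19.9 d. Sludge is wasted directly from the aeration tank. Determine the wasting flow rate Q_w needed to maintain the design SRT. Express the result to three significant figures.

For wasting at MLVSS concentration, Q_w = V/θ_c = 1290/19.9 = 64.82 m³/d.

Q_w ≈ 64.8 m³/d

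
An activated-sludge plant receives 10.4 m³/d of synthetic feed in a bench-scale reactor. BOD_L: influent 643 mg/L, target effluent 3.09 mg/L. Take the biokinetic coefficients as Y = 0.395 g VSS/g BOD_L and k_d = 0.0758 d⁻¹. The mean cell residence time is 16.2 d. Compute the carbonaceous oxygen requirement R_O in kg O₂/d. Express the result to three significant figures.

The observed yield is Y_obs = Y/(1 + k_d·θ_c) = 0.395 / (1 + 0.0758 × 16.2) = 0.395 / 2.228 = 0.1773 g VSS per g BOD_L removed.
Substrate removed = Q·(S₀ − S) = 10.4 m³/d × (643 − 3.09) g/m³ = 6.66×10^3 g/d = 6.655 kg/d.
P_X = Y_obs·Q·(S₀ − S) = 0.1773 × 6.655 = 1.180 kg VSS/d.
R_O = Q·(S₀ − S) − 1.42·P_X = 6.655 − 1.42 × 1.180 = 4.980 kg O₂/d.

R_O ≈ 4.98 kg O₂/d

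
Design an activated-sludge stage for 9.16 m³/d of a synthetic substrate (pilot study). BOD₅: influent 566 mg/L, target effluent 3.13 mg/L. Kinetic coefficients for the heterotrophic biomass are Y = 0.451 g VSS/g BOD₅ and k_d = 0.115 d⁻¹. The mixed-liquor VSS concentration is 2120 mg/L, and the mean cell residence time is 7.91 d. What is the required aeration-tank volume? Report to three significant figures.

Steady-state biomass mass balance: V·X·(1 + k_d·θ_c) = Y·Q·(S₀ − S)·θ_c, so V = 0.451 × 9.16 × (566 − 3.13) × 7.91 / [2120 × (1 + 0.115 × 7.91)] = 1.84×10^4 / 4048 = 4.543 m³.

V ≈ 4.54 m³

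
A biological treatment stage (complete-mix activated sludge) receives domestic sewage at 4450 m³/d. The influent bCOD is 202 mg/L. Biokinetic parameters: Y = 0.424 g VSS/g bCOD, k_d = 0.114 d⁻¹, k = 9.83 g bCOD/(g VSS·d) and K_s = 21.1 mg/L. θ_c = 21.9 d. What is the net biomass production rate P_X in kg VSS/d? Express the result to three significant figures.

Effluent substrate depends only on kinetics and SRT: S = K_s(1 + k_d θ_c) / [θ_c(Yk − k_d) − 1] = 21.1 × (1 + 0.114 × 21.9) / [21.9 × (0.424 × 9.83 − 0.114) − 1] = 73.78 / 87.78 = 0.8405 mg/L.
Correct the yield for decay: Y_obs = Y/(1 + k_d θ_c) = 0.424 / (1 + 0.114 × 21.9) = 0.424 / 3.497 = 0.1213.
Substrate removed = Q·(S₀ − S) = 4450 m³/d × (202 − 0.840) g/m³ = 8.95×10^5 g/d = 895.2 kg/d.
Biomass produced: P_X = Y_obs·Q·ΔS = 0.1213 × 895.2 ≈ 108.5 kg VSS/d.

P_X ≈ 109 kg VSS/d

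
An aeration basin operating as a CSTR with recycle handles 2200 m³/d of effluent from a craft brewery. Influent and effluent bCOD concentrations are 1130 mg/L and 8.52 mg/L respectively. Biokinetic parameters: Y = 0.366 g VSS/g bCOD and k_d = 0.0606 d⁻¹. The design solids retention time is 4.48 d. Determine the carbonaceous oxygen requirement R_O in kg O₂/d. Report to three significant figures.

Y_obs = Y / (1 + k_d θ_c) = 0.366 / (1 + 0.0606 × 4.48) = 0.366 / 1.271 = 0.2879.
Q·(S₀ − S) = 2200 × (1130 − 8.52) × 10⁻³ = 2467 kg/d removed.
Biomass synthesised: P_X = Y_obs × 2467 = 710.2 kg VSS/d.
Carbonaceous O₂ demand = substrate oxidised − cell-mass equivalent = 2467 − 1.42 × 710.2 = 1459 kg O₂/d.

R_O ≈ 1460 kg O₂/d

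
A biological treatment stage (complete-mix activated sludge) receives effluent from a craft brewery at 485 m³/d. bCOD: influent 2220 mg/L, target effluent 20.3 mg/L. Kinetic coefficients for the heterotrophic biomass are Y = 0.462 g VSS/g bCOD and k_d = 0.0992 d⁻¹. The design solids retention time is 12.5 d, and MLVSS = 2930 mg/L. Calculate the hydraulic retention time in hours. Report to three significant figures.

τ ≈ 46.5 h

From the SRT design equation V = Y Q (S₀−S) θ_c / [X (1 + k_d θ_c)] = 0.462 × 485 × (2220 − 20.3) × 12.5 / [2930 × (1 + 0.0992 × 12.5)] = 6.16×10^6 / 6563 = 938.7 m³.
τ = V/Q = 938.7/485 = 1.936 d, or 46.45 h.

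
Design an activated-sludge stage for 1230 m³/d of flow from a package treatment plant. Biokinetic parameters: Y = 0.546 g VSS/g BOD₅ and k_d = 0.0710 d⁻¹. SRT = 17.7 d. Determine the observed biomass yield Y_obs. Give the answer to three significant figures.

Y_obs ≈ 0.242 g VSS/g BOD₅

The observed yield is Y_obs = Y/(1 + k_d·θ_c) = 0.546 / (1 + 0.0710 × 17.7) = 0.546 / 2.257 = 0.2419 g VSS per g BOD₅ removed.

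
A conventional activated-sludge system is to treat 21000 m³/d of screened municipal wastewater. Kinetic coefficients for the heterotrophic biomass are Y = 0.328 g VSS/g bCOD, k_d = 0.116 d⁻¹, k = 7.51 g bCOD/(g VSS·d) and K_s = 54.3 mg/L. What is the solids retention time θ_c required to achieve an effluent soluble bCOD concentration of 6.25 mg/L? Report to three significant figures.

θ_c ≈ 7.23 d

Specific growth rate at S = 6.25 mg/L: μ = YkS/(K_s+S) = 0.328·7.51·6.25/(54.3+6.25) = 0.2543 d⁻¹.
Then 1/θ_c = μ − k_d = 0.2543 − 0.116 = 0.1383 d⁻¹, giving θ_c = 7.233 d.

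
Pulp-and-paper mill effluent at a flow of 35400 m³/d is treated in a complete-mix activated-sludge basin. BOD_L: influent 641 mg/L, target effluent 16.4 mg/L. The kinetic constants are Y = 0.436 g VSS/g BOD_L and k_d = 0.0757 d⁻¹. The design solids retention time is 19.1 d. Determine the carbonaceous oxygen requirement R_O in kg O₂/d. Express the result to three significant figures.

R_O ≈ 16500 kg O₂/d

The observed yield is Y_obs = Y/(1 + k_d·θ_c) = 0.436 / (1 + 0.0757 × 19.1) = 0.436 / 2.446 = 0.1783 g VSS per g BOD_L removed.
Q·(S₀ − S) = 35400 × (641 − 16.4) × 10⁻³ = 22111 kg/d removed.
Biomass synthesised: P_X = Y_obs × 22111 = 3941 kg VSS/d.
Carbonaceous O₂ demand = substrate oxidised − cell-mass equivalent = 22111 − 1.42 × 3941 = 16514 kg O₂/d.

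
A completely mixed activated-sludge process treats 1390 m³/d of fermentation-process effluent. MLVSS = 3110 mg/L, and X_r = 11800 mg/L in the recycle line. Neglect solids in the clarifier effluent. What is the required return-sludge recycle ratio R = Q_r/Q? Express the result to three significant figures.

R ≈ 0.358

R = Q_r/Q = X/(X_r − X) = 3110 / (11800 − 3110) = 0.3579.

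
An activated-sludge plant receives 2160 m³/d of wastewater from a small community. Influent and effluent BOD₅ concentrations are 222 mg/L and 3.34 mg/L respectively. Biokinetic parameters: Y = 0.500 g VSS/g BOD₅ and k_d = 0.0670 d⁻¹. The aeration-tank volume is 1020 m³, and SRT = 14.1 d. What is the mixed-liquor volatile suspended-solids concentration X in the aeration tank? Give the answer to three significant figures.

From V·X·(1 + k_d·θ_c) = Y·Q·(S₀ − S)·θ_c: X = 0.500 × 2160 × (222 − 3.34) × 14.1 / [1020 × (1 + 0.0670 × 14.1)] = 1679 mg/L.

X ≈ 1680 mg/L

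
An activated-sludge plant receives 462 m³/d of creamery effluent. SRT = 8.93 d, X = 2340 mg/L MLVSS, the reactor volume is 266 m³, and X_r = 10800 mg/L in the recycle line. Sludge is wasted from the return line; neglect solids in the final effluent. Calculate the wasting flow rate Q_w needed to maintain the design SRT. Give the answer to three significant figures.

Q_w = (V·X)/(θ_c X_r) = 266.0 × 2340 / (8.93 × 10800) = 6.454 m³/d.

Q_w ≈ 6.45 m³/d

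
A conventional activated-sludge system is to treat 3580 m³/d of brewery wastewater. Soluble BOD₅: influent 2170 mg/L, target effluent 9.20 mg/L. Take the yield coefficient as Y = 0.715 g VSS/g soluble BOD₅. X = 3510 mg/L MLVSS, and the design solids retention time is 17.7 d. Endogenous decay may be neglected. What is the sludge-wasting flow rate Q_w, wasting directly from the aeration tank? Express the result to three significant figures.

With k_d = 0 the design equation reduces to V = Y Q (S₀−S) θ_c / X = 0.715 × 3580 × (2170 − 9.20) × 17.7 / 3510 = 27891 m³.
Wasting from the aeration tank: Q_w = V / θ_c = 27891 / 17.7 = 1576 m³/d.

Q_w ≈ 1580 m³/d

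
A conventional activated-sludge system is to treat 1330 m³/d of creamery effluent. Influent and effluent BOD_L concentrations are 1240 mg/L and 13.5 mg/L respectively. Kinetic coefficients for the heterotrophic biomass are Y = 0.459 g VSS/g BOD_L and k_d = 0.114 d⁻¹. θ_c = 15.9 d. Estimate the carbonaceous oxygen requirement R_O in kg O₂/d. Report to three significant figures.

The observed yield is Y_obs = Y/(1 + k_d·θ_c) = 0.459 / (1 + 0.114 × 15.9) = 0.459 / 2.813 = 0.1632 g VSS per g BOD_L removed.
Substrate removed = Q·(S₀ − S) = 1330 m³/d × (1240 − 13.5) g/m³ = 1.63×10^6 g/d = 1631 kg/d.
Biomass synthesised: P_X = Y_obs × 1631 = 266.2 kg VSS/d.
R_O = Q·(S₀ − S) − 1.42·P_X = 1631 − 1.42 × 266.2 = 1253 kg O₂/d.

R_O ≈ 1250 kg O₂/d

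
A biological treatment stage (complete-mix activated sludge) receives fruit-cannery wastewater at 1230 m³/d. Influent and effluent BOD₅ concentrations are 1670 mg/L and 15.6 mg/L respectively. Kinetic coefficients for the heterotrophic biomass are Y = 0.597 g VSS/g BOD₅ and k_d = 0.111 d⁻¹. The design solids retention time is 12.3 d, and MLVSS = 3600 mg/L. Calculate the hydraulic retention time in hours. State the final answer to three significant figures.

Rearranging the biomass balance for a CMAS with decay, V = Y·Q·ΔS·θ_c / [X·(1+k_d θ_c)] = 0.597 × 1230 × (1670 − 15.6) × 12.3 / [3600 × (1 + 0.111 × 12.3)] = 1.49×10^7 / 8515 = 1755 m³.
τ = V/Q = 1755/1230 = 1.427 d, or 34.24 h.

τ ≈ 34.2 h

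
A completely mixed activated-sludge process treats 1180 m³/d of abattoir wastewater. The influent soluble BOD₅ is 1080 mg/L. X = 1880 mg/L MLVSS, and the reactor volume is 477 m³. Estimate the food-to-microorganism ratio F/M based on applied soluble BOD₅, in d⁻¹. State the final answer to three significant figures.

F/M = Q·S₀ / (V·X) = 1180 × 1080 / (477.0 × 1880) = 1.421 g soluble BOD₅·(g VSS·d)⁻¹.

F/M ≈ 1.42 d⁻¹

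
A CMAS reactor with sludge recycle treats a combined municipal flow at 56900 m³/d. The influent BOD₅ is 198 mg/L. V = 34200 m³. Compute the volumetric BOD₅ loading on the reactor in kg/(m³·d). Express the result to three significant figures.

L_v = Q S₀ / V = 56900 × 198 × 10⁻³ / 34200 = 0.3294 kg/(m³·d).

L_v ≈ 0.329 kg BOD₅/(m³·d)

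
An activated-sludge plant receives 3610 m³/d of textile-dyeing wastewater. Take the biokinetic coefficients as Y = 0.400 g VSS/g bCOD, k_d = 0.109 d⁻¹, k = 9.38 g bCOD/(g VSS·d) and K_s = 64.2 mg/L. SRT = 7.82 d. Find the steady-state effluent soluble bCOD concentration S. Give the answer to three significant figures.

S ≈ 4.33 mg/L

Effluent substrate depends only on kinetics and SRT: S = K_s(1 + k_d θ_c) / [θ_c(Yk − k_d) − 1] = 64.2 × (1 + 0.109 × 7.82) / [7.82 × (0.400 × 9.38 − 0.109) − 1] = 118.9 / 27.49 = 4.326 mg/L.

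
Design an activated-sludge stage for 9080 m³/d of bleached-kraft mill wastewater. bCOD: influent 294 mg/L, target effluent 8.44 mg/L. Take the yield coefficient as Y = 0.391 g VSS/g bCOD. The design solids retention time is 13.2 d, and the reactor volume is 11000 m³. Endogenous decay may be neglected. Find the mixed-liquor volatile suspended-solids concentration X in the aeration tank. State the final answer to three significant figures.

Without decay, X = Y Q (S₀−S) θ_c / V = 0.391 × 9080 × (294 − 8.44) × 13.2 / 11000 = 1217 mg/L.

X ≈ 1220 mg/L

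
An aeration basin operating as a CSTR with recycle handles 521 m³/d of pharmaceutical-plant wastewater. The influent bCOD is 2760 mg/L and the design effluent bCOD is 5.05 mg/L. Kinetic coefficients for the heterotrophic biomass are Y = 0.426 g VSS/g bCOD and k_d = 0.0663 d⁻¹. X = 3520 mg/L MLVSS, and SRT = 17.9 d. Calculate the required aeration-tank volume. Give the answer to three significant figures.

Rearranging the biomass balance for a CMAS with decay, V = Y·Q·ΔS·θ_c / [X·(1+k_d θ_c)] = 0.426 × 521 × (2760 − 5.05) × 17.9 / [3520 × (1 + 0.0663 × 17.9)] = 1.09×10^7 / 7697 = 1422 m³.

V ≈ 1420 m³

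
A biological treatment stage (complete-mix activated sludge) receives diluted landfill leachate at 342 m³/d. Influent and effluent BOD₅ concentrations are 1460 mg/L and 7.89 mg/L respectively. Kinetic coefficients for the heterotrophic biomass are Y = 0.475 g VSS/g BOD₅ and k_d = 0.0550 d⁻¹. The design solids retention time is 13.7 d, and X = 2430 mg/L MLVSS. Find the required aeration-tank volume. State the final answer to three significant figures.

Rearranging the biomass balance for a CMAS with decay, V = Y·Q·ΔS·θ_c / [X·(1+k_d θ_c)] = 0.475 × 342 × (1460 − 7.89) × 13.7 / [2430 × (1 + 0.0550 × 13.7)] = 3.23×10^6 / 4261 = 758.5 m³.

V ≈ 758 m³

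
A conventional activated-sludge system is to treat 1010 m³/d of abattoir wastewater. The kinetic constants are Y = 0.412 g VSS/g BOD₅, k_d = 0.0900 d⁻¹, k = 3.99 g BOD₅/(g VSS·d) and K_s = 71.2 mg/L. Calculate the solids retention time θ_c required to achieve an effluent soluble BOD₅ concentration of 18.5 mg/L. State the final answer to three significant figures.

Specific growth rate at S = 18.5 mg/L: μ = YkS/(K_s+S) = 0.412·3.99·18.5/(71.2+18.5) = 0.3390 d⁻¹.
Then 1/θ_c = μ − k_d = 0.3390 − 0.0900 = 0.2490 d⁻¹, giving θ_c = 4.015 d.

θ_c ≈ 4.02 d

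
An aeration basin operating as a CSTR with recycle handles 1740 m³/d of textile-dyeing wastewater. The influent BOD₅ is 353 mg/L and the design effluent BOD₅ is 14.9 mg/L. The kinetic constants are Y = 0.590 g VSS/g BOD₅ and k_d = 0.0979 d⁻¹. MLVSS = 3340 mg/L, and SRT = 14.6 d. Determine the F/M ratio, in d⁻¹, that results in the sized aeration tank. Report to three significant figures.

Steady-state biomass mass balance: V·X·(1 + k_d·θ_c) = Y·Q·(S₀ − S)·θ_c, so V = 0.590 × 1740 × (353 − 14.9) × 14.6 / [3340 × (1 + 0.0979 × 14.6)] = 5.07×10^6 / 8114 = 624.5 m³.
Food-to-microorganism ratio F/M = Q S₀ / (V X) = 1740 × 353 / (624.5 × 3340) = 0.2945 d⁻¹.

F/M ≈ 0.294 d⁻¹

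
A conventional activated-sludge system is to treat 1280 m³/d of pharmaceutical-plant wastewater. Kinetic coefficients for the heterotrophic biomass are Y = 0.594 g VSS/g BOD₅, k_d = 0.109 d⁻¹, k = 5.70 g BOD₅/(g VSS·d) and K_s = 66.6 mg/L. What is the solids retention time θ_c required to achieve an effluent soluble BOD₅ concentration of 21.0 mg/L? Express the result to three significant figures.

At the target effluent, Y k S/(K_s+S) = 0.594×5.70×21.0/87.60 = 0.8117 d⁻¹.
θ_c = 1/(μ − k_d) = 1/(0.8117 − 0.109) = 1/0.7027 = 1.423 d.

θ_c ≈ 1.42 d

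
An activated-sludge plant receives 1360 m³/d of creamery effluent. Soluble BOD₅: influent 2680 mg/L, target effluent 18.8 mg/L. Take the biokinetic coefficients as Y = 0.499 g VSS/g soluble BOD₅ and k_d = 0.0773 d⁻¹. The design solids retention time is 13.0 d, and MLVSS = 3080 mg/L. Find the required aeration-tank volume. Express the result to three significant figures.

From the SRT design equation V = Y Q (S₀−S) θ_c / [X (1 + k_d θ_c)] = 0.499 × 1360 × (2680 − 18.8) × 13.0 / [3080 × (1 + 0.0773 × 13.0)] = 2.35×10^7 / 6175 = 3802 m³.

V ≈ 3800 m³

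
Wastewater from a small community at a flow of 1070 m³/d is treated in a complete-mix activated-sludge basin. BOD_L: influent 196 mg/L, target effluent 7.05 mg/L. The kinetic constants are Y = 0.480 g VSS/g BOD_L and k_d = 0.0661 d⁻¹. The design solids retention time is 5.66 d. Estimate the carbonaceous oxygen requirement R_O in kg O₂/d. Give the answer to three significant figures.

R_O ≈ 102 kg O₂/d

The observed yield is Y_obs = Y/(1 + k_d·θ_c) = 0.480 / (1 + 0.0661 × 5.66) = 0.480 / 1.374 = 0.3493 g VSS per g BOD_L removed.
Q·(S₀ − S) = 1070 × (196 − 7.05) × 10⁻³ = 202.2 kg/d removed.
Biomass synthesised: P_X = Y_obs × 202.2 = 70.62 kg VSS/d.
R_O = Q·ΔS − 1.42 P_X = 202.2 − 100.3 = 101.9 kg O₂/d.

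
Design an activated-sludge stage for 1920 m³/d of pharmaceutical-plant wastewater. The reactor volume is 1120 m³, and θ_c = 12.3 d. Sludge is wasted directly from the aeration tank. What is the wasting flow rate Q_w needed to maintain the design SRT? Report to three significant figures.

Wasting from the aeration tank: Q_w = V / θ_c = 1120 / 12.3 = 91.06 m³/d.

Q_w ≈ 91.1 m³/d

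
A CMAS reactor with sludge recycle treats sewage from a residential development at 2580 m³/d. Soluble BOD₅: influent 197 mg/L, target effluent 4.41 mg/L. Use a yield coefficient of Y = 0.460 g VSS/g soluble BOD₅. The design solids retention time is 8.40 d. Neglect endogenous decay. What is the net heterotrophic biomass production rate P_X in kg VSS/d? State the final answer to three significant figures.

Since k_d ≈ 0, Y_obs = Y = 0.460 g VSS/g soluble BOD₅.
Substrate removed = Q·(S₀ − S) = 2580 m³/d × (197 − 4.41) g/m³ = 4.97×10^5 g/d = 496.9 kg/d.
So the net sludge growth is P_X = 0.4600 × 496.9 = 228.6 kg VSS/d.

P_X ≈ 229 kg VSS/d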